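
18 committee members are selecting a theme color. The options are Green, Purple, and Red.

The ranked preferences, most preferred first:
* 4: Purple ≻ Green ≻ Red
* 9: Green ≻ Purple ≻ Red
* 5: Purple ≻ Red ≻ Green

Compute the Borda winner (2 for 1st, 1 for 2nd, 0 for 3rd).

Purple

Green: 4×1 + 9×2 + 5×0 = 22
Purple: 4×2 + 9×1 + 5×2 = 27
Red: 4×0 + 9×0 + 5×1 = 5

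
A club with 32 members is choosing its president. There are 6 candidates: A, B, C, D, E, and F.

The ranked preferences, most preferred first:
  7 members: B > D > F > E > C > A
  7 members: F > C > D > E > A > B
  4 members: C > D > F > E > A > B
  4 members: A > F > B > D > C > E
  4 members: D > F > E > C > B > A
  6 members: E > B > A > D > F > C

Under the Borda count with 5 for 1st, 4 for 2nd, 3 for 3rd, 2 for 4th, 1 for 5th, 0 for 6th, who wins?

A: 7×0 + 7×1 + 4×1 + 4×5 + 4×0 + 6×3 = 49
B: 7×5 + 7×0 + 4×0 + 4×3 + 4×1 + 6×4 = 75
C: 7×1 + 7×4 + 4×5 + 4×1 + 4×2 + 6×0 = 67
D: 7×4 + 7×3 + 4×4 + 4×2 + 4×5 + 6×2 = 105
E: 7×2 + 7×2 + 4×2 + 4×0 + 4×3 + 6×5 = 78
F: 7×3 + 7×5 + 4×3 + 4×4 + 4×4 + 6×1 = 106

F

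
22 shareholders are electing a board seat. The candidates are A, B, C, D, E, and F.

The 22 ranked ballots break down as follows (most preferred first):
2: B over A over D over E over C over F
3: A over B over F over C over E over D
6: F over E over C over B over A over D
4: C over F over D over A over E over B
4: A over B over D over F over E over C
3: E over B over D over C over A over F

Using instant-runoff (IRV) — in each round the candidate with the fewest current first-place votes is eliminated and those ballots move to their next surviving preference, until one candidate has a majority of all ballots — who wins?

Round 1: A 7, B 2, C 4, D 0, E 3, F 6. D eliminated.
Round 2: A 7, B 2, C 4, E 3, F 6. B eliminated.
Round 3: A 9, C 4, E 3, F 6. E eliminated.
Round 4: A 9, C 7, F 6. F eliminated.
Round 5: A 9, C 13. C has a majority (≥12).

C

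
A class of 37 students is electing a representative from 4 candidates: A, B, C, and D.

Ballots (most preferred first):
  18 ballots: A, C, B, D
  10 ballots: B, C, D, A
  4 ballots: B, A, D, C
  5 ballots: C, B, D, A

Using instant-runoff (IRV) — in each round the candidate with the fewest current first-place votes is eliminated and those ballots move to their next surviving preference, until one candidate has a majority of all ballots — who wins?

Round 1: A 18, B 14, C 5, D 0. D eliminated.
Round 2: A 18, B 14, C 5. C eliminated.
Round 3: A 18, B 19. B has a majority (≥19).

B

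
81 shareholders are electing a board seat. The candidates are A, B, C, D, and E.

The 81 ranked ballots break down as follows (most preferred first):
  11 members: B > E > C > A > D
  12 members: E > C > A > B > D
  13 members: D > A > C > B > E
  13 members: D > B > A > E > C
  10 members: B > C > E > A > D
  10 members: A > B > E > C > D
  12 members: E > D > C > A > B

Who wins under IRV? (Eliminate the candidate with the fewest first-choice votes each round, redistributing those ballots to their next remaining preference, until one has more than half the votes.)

Round 1: A 10, B 21, C 0, D 26, E 24. C eliminated.
Round 2: A 10, B 21, D 26, E 24. A eliminated.
Round 3: B 31, D 26, E 24. E eliminated.
Round 4: B 43, D 38. B has a majority (≥41).

B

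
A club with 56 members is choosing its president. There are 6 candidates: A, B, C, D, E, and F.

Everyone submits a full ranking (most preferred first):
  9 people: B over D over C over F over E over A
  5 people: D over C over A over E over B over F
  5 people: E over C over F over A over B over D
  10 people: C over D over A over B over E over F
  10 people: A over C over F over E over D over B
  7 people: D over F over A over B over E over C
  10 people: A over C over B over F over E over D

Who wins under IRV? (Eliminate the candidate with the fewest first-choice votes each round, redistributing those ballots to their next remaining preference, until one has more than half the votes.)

Round 1: A 20, B 9, C 10, D 12, E 5, F 0. F eliminated.
Round 2: A 20, B 9, C 10, D 12, E 5. E eliminated.
Round 3: A 20, B 9, C 15, D 12. B eliminated.
Round 4: A 20, C 15, D 21. C eliminated.
Round 5: A 25, D 31. D has a majority (≥29).

D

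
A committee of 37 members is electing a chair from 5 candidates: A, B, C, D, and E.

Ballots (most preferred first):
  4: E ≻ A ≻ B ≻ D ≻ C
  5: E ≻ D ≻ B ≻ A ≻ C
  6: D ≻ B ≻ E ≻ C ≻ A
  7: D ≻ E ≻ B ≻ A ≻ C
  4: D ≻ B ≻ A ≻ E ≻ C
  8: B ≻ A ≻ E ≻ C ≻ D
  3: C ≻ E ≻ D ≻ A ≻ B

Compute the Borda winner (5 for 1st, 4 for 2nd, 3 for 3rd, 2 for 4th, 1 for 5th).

E

A: 4×4 + 5×2 + 6×1 + 7×2 + 4×3 + 8×4 + 3×2 = 96
B: 4×3 + 5×3 + 6×4 + 7×3 + 4×4 + 8×5 + 3×1 = 131
C: 4×1 + 5×1 + 6×2 + 7×1 + 4×1 + 8×2 + 3×5 = 63
D: 4×2 + 5×4 + 6×5 + 7×5 + 4×5 + 8×1 + 3×3 = 130
E: 4×5 + 5×5 + 6×3 + 7×4 + 4×2 + 8×3 + 3×4 = 135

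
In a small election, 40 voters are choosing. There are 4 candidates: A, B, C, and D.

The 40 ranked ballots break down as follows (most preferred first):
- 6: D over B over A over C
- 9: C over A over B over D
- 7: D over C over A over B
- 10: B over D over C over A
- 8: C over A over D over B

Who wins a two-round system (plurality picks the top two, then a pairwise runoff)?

Round 1 first-place votes: A 0, B 10, C 17, D 13. C and D advance.
Runoff: C is ranked above D on 17 ballots, D above C on 23.

D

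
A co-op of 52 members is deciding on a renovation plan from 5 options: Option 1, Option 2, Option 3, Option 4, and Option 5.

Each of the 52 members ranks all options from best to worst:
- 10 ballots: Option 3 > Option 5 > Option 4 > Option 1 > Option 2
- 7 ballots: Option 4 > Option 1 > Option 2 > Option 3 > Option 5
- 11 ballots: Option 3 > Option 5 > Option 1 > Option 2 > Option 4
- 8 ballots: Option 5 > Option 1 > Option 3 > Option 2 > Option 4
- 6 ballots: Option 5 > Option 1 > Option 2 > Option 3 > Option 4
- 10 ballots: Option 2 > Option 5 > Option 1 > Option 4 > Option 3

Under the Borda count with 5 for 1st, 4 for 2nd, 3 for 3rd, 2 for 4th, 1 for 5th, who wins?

Option 5

Option 1: 10×2 + 7×4 + 11×3 + 8×4 + 6×4 + 10×3 = 167
Option 2: 10×1 + 7×3 + 11×2 + 8×2 + 6×3 + 10×5 = 137
Option 3: 10×5 + 7×2 + 11×5 + 8×3 + 6×2 + 10×1 = 165
Option 4: 10×3 + 7×5 + 11×1 + 8×1 + 6×1 + 10×2 = 110
Option 5: 10×4 + 7×1 + 11×4 + 8×5 + 6×5 + 10×4 = 201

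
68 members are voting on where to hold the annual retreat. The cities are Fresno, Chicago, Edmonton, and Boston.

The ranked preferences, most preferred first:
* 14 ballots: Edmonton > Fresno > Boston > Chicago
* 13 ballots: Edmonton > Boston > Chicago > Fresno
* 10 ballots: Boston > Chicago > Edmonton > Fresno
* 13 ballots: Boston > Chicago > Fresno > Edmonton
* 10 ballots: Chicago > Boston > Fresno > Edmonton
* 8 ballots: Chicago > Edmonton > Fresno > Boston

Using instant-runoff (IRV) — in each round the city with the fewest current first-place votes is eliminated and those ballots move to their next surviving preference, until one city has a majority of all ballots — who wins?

Round 1: Fresno 0, Chicago 18, Edmonton 27, Boston 23. Fresno eliminated.
Round 2: Chicago 18, Edmonton 27, Boston 23. Chicago eliminated.
Round 3: Edmonton 35, Boston 33. Edmonton has a majority (≥35).

Edmonton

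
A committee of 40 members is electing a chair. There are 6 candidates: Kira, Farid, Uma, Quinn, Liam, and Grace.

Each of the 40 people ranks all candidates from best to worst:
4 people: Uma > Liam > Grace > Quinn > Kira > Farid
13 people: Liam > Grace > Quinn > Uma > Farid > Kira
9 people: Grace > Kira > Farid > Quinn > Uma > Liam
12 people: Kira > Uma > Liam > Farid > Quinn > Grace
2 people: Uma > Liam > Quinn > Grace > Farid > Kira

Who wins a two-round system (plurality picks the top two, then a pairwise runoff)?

Kira

Round 1 first-place votes: Kira 12, Farid 0, Uma 6, Quinn 0, Liam 13, Grace 9. Liam and Kira advance.
Runoff: Liam is ranked above Kira on 19 ballots, Kira above Liam on 21.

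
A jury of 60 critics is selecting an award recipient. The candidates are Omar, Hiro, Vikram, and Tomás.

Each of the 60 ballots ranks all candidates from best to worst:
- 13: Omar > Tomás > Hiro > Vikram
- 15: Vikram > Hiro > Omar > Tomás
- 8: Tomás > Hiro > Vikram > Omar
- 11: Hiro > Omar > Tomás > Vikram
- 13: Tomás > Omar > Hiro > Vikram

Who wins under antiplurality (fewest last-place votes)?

Last-place votes: Omar 8, Hiro 0, Vikram 37, Tomás 15.

Hiro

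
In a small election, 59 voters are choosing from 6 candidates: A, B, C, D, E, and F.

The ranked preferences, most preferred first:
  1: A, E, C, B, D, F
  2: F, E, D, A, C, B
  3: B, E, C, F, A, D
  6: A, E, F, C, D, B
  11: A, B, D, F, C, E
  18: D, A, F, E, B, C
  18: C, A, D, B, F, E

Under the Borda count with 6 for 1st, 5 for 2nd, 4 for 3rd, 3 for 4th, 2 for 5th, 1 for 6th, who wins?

A

A: 1×6 + 2×3 + 3×2 + 6×6 + 11×6 + 18×5 + 18×5 = 300
B: 1×3 + 2×1 + 3×6 + 6×1 + 11×5 + 18×2 + 18×3 = 174
C: 1×4 + 2×2 + 3×4 + 6×3 + 11×2 + 18×1 + 18×6 = 186
D: 1×2 + 2×4 + 3×1 + 6×2 + 11×4 + 18×6 + 18×4 = 249
E: 1×5 + 2×5 + 3×5 + 6×5 + 11×1 + 18×3 + 18×1 = 143
F: 1×1 + 2×6 + 3×3 + 6×4 + 11×3 + 18×4 + 18×2 = 187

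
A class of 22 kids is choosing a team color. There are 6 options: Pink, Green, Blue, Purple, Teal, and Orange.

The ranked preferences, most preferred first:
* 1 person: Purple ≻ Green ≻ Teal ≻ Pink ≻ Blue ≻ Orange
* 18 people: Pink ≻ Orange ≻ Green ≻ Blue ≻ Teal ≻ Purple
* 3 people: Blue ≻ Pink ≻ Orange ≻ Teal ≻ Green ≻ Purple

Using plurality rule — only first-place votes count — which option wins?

Pink

First-place votes: Pink 18, Green 0, Blue 3, Purple 1, Teal 0, Orange 0.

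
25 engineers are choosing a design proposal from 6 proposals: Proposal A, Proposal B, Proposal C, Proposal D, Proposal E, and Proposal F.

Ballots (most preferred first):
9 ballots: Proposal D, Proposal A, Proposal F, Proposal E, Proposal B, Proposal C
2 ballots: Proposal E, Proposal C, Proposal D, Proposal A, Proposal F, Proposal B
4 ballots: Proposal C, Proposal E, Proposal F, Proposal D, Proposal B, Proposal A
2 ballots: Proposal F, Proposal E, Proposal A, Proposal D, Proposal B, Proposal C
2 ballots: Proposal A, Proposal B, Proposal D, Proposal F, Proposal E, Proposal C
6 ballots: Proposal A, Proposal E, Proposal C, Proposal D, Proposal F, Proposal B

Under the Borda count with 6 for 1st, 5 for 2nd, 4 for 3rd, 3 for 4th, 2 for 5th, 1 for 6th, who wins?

Proposal A: 9×5 + 2×3 + 4×1 + 2×4 + 2×6 + 6×6 = 111
Proposal B: 9×2 + 2×1 + 4×2 + 2×2 + 2×5 + 6×1 = 48
Proposal C: 9×1 + 2×5 + 4×6 + 2×1 + 2×1 + 6×4 = 71
Proposal D: 9×6 + 2×4 + 4×3 + 2×3 + 2×4 + 6×3 = 106
Proposal E: 9×3 + 2×6 + 4×5 + 2×5 + 2×2 + 6×5 = 103
Proposal F: 9×4 + 2×2 + 4×4 + 2×6 + 2×3 + 6×2 = 86

Proposal A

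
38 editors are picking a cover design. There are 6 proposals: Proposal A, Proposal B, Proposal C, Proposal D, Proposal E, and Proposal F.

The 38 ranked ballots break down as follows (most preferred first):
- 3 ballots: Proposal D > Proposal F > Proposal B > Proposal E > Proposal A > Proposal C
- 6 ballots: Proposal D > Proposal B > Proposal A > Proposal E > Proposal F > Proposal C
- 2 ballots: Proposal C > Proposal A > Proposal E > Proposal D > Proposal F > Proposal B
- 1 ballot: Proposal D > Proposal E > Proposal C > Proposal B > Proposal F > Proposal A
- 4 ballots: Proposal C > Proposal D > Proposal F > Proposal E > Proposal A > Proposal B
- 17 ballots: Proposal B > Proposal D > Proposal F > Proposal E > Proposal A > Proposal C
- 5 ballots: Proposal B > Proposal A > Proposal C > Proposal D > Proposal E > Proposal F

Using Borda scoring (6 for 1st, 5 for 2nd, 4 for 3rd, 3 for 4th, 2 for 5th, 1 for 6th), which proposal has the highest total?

Proposal A: 3×2 + 6×4 + 2×5 + 1×1 + 4×2 + 17×2 + 5×5 = 108
Proposal B: 3×4 + 6×5 + 2×1 + 1×3 + 4×1 + 17×6 + 5×6 = 183
Proposal C: 3×1 + 6×1 + 2×6 + 1×4 + 4×6 + 17×1 + 5×4 = 86
Proposal D: 3×6 + 6×6 + 2×3 + 1×6 + 4×5 + 17×5 + 5×3 = 186
Proposal E: 3×3 + 6×3 + 2×4 + 1×5 + 4×3 + 17×3 + 5×2 = 113
Proposal F: 3×5 + 6×2 + 2×2 + 1×2 + 4×4 + 17×4 + 5×1 = 122

Proposal D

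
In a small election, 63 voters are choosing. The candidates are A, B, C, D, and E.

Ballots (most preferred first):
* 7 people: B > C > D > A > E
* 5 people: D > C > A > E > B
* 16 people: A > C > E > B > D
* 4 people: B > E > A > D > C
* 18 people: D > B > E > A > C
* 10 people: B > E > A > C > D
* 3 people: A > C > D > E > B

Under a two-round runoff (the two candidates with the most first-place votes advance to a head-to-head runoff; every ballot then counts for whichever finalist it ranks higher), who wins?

B

Round 1 first-place votes: A 19, B 21, C 0, D 23, E 0. D and B advance.
Runoff: D is ranked above B on 26 ballots, B above D on 37.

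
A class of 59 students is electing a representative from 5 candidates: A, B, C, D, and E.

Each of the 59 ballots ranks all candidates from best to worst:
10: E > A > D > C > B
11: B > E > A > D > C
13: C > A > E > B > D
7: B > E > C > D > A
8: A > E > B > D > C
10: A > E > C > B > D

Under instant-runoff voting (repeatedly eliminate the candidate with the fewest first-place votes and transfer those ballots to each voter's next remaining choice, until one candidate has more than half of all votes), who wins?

Round 1: A 18, B 18, C 13, D 0, E 10. D eliminated.
Round 2: A 18, B 18, C 13, E 10. E eliminated.
Round 3: A 28, B 18, C 13. C eliminated.
Round 4: A 41, B 18. A has a majority (≥30).

A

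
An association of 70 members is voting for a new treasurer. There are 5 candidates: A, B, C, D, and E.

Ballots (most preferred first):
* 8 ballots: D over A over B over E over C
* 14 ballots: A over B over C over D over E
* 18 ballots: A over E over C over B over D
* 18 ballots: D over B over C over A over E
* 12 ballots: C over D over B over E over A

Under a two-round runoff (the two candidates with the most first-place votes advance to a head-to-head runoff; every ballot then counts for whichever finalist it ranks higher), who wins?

Round 1 first-place votes: A 32, B 0, C 12, D 26, E 0. A and D advance.
Runoff: A is ranked above D on 32 ballots, D above A on 38.

D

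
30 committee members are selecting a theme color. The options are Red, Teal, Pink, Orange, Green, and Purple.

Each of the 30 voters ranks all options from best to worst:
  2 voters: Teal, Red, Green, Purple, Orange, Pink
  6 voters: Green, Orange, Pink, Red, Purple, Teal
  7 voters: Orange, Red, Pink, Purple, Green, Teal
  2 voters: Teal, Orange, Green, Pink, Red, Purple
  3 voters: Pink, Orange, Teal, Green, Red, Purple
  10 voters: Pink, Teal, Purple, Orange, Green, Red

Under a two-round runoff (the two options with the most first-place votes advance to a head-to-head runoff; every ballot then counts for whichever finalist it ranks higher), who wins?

Orange

Round 1 first-place votes: Red 0, Teal 4, Pink 13, Orange 7, Green 6, Purple 0. Pink and Orange advance.
Runoff: Pink is ranked above Orange on 13 ballots, Orange above Pink on 17.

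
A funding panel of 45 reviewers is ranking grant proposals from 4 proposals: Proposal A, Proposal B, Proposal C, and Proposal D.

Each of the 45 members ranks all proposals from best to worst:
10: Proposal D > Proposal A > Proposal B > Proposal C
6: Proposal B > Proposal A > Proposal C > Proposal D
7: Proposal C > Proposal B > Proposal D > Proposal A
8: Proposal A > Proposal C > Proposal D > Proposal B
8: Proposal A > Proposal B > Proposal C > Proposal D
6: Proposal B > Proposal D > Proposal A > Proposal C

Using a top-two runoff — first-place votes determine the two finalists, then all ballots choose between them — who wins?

Proposal A

Round 1 first-place votes: Proposal A 16, Proposal B 12, Proposal C 7, Proposal D 10. Proposal A and Proposal B advance.
Runoff: Proposal A is ranked above Proposal B on 26 ballots, Proposal B above Proposal A on 19.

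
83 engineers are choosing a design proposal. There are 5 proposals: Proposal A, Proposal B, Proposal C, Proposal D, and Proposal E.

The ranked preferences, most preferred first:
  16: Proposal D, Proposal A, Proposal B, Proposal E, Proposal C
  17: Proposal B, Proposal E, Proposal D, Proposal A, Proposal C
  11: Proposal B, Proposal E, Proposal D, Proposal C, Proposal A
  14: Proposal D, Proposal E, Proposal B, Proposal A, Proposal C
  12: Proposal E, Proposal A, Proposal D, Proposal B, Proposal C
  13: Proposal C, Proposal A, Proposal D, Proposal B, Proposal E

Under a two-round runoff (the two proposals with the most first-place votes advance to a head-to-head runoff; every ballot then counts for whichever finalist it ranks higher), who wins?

Proposal D

Round 1 first-place votes: Proposal A 0, Proposal B 28, Proposal C 13, Proposal D 30, Proposal E 12. Proposal D and Proposal B advance.
Runoff: Proposal D is ranked above Proposal B on 55 ballots, Proposal B above Proposal D on 28.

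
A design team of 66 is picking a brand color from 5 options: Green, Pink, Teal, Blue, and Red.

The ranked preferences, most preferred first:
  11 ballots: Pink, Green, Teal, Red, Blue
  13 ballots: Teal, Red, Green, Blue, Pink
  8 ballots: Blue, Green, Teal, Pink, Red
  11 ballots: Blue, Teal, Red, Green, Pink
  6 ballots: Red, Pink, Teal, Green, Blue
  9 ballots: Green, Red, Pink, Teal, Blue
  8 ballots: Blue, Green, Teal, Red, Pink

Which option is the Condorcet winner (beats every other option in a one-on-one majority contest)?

Green

Green vs Pink: 49–17
Green vs Teal: 36–30
Green vs Blue: 39–27
Green vs Red: 36–30
Green beats every other option.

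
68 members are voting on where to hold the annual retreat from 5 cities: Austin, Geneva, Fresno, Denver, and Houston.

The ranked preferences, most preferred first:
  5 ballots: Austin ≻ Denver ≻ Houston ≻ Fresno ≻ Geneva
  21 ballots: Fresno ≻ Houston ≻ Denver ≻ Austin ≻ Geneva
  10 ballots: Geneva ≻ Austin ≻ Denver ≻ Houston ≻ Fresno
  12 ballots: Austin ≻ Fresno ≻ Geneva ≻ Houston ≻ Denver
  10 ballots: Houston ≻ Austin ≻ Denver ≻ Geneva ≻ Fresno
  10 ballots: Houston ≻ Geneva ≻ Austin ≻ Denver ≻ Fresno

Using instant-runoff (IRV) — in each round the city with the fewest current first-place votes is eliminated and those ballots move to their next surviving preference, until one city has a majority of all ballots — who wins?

Austin

Round 1: Austin 17, Geneva 10, Fresno 21, Denver 0, Houston 20. Denver eliminated.
Round 2: Austin 17, Geneva 10, Fresno 21, Houston 20. Geneva eliminated.
Round 3: Austin 27, Fresno 21, Houston 20. Houston eliminated.
Round 4: Austin 47, Fresno 21. Austin has a majority (≥35).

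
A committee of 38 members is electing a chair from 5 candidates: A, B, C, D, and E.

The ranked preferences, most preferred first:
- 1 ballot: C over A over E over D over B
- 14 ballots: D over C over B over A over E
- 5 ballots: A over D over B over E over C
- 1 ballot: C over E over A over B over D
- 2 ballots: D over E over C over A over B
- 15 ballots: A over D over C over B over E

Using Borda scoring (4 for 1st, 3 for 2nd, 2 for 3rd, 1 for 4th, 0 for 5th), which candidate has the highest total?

D

A: 1×3 + 14×1 + 5×4 + 1×2 + 2×1 + 15×4 = 101
B: 1×0 + 14×2 + 5×2 + 1×1 + 2×0 + 15×1 = 54
C: 1×4 + 14×3 + 5×0 + 1×4 + 2×2 + 15×2 = 84
D: 1×1 + 14×4 + 5×3 + 1×0 + 2×4 + 15×3 = 125
E: 1×2 + 14×0 + 5×1 + 1×3 + 2×3 + 15×0 = 16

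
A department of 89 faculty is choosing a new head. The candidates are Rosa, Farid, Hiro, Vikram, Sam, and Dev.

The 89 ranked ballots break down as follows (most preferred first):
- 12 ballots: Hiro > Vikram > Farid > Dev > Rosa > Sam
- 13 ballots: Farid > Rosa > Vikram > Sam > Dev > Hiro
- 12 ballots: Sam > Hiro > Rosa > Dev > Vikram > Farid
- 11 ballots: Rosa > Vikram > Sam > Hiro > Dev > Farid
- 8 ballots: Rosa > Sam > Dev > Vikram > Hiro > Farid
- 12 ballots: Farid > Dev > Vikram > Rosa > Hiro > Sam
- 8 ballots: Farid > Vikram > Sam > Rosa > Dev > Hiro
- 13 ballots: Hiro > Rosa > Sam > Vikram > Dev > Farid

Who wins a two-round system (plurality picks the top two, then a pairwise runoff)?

Round 1 first-place votes: Rosa 19, Farid 33, Hiro 25, Vikram 0, Sam 12, Dev 0. Farid and Hiro advance.
Runoff: Farid is ranked above Hiro on 33 ballots, Hiro above Farid on 56.

Hiro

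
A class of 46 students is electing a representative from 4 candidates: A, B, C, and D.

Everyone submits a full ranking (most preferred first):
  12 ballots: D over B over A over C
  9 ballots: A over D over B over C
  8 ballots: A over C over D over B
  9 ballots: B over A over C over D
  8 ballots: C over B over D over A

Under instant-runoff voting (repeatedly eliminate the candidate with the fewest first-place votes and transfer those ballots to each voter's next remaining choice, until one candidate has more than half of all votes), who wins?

B

Round 1: A 17, B 9, C 8, D 12. C eliminated.
Round 2: A 17, B 17, D 12. D eliminated.
Round 3: A 17, B 29. B has a majority (≥24).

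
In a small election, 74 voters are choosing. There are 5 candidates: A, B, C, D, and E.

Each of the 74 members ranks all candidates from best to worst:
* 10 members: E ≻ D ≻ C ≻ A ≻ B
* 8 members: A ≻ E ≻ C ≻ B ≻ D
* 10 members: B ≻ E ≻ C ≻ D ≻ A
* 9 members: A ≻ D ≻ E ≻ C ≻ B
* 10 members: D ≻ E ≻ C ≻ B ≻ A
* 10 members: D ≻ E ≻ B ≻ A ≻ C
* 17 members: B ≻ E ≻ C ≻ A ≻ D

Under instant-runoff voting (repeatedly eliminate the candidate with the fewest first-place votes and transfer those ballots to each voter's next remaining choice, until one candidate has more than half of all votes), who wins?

Round 1: A 17, B 27, C 0, D 20, E 10. C eliminated.
Round 2: A 17, B 27, D 20, E 10. E eliminated.
Round 3: A 17, B 27, D 30. A eliminated.
Round 4: B 35, D 39. D has a majority (≥38).

D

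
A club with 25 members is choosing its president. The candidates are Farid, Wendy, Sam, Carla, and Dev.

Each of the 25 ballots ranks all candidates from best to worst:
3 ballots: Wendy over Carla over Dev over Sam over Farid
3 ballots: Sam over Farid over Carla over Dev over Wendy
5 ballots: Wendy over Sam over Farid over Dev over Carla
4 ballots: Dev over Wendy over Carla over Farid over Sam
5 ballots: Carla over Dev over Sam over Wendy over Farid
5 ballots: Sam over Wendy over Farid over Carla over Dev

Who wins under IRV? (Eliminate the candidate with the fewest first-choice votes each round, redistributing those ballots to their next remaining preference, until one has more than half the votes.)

Sam

Round 1: Farid 0, Wendy 8, Sam 8, Carla 5, Dev 4. Farid eliminated.
Round 2: Wendy 8, Sam 8, Carla 5, Dev 4. Dev eliminated.
Round 3: Wendy 12, Sam 8, Carla 5. Carla eliminated.
Round 4: Wendy 12, Sam 13. Sam has a majority (≥13).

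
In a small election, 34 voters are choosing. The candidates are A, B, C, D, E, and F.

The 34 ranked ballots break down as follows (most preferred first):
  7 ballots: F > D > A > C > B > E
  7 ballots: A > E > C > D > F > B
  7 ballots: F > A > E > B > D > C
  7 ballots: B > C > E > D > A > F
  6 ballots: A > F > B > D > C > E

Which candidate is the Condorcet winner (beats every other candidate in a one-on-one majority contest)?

A vs B: 27–7
A vs C: 27–7
A vs D: 20–14
A vs E: 27–7
A vs F: 20–14
A beats every other candidate.

A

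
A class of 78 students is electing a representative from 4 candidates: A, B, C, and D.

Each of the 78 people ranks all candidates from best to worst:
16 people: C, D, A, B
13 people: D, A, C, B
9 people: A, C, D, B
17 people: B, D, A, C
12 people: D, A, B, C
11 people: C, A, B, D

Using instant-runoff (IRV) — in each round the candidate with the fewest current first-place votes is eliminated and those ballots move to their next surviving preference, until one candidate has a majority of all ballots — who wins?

Round 1: A 9, B 17, C 27, D 25. A eliminated.
Round 2: B 17, C 36, D 25. B eliminated.
Round 3: C 36, D 42. D has a majority (≥40).

D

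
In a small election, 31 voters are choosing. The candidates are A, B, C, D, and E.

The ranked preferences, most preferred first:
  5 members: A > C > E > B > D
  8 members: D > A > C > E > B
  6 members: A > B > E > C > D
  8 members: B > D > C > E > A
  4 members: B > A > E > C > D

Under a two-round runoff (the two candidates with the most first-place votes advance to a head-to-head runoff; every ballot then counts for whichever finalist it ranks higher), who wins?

Round 1 first-place votes: A 11, B 12, C 0, D 8, E 0. B and A advance.
Runoff: B is ranked above A on 12 ballots, A above B on 19.

A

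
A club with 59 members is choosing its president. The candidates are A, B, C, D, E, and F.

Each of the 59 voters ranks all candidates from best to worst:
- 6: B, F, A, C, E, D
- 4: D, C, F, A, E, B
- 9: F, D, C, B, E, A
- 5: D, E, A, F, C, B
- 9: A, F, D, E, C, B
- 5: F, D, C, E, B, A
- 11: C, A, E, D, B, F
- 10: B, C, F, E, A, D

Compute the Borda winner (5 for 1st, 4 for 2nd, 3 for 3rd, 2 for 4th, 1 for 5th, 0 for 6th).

A: 6×3 + 4×2 + 9×0 + 5×3 + 9×5 + 5×0 + 11×4 + 10×1 = 140
B: 6×5 + 4×0 + 9×2 + 5×0 + 9×0 + 5×1 + 11×1 + 10×5 = 114
C: 6×2 + 4×4 + 9×3 + 5×1 + 9×1 + 5×3 + 11×5 + 10×4 = 179
D: 6×0 + 4×5 + 9×4 + 5×5 + 9×3 + 5×4 + 11×2 + 10×0 = 150
E: 6×1 + 4×1 + 9×1 + 5×4 + 9×2 + 5×2 + 11×3 + 10×2 = 120
F: 6×4 + 4×3 + 9×5 + 5×2 + 9×4 + 5×5 + 11×0 + 10×3 = 182

F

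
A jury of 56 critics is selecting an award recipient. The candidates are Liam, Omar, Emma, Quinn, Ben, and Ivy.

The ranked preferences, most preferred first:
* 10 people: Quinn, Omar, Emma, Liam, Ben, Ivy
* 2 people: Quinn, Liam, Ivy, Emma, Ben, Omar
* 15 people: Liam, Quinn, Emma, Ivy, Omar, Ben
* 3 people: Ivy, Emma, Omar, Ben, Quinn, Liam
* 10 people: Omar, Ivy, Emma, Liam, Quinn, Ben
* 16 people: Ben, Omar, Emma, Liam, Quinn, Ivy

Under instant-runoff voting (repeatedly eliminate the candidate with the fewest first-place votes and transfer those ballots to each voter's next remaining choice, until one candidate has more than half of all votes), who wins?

Round 1: Liam 15, Omar 10, Emma 0, Quinn 12, Ben 16, Ivy 3. Emma eliminated.
Round 2: Liam 15, Omar 10, Quinn 12, Ben 16, Ivy 3. Ivy eliminated.
Round 3: Liam 15, Omar 13, Quinn 12, Ben 16. Quinn eliminated.
Round 4: Liam 17, Omar 23, Ben 16. Ben eliminated.
Round 5: Liam 17, Omar 39. Omar has a majority (≥29).

Omar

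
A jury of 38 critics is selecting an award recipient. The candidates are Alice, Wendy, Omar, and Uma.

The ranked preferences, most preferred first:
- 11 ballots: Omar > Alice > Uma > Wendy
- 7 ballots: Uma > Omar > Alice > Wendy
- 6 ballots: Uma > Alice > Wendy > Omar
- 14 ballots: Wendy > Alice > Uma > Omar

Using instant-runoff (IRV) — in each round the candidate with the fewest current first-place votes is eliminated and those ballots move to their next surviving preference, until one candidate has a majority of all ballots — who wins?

Round 1: Alice 0, Wendy 14, Omar 11, Uma 13. Alice eliminated.
Round 2: Wendy 14, Omar 11, Uma 13. Omar eliminated.
Round 3: Wendy 14, Uma 24. Uma has a majority (≥20).

Uma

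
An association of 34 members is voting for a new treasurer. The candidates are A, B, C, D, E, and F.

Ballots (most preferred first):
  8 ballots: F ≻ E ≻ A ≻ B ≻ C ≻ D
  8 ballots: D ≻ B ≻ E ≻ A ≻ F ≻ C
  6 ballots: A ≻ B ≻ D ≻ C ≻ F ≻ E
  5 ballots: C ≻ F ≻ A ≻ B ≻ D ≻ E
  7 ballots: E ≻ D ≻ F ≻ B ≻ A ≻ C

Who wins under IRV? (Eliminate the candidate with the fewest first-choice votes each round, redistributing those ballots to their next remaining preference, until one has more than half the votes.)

D

Round 1: A 6, B 0, C 5, D 8, E 7, F 8. B eliminated.
Round 2: A 6, C 5, D 8, E 7, F 8. C eliminated.
Round 3: A 6, D 8, E 7, F 13. A eliminated.
Round 4: D 14, E 7, F 13. E eliminated.
Round 5: D 21, F 13. D has a majority (≥18).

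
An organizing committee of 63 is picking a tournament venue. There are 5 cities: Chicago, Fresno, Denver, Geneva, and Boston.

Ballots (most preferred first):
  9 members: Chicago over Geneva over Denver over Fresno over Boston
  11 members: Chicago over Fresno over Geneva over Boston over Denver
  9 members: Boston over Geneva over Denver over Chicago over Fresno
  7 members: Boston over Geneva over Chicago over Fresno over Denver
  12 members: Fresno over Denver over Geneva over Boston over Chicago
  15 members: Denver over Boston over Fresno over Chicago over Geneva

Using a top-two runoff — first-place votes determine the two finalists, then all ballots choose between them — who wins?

Boston

Round 1 first-place votes: Chicago 20, Fresno 12, Denver 15, Geneva 0, Boston 16. Chicago and Boston advance.
Runoff: Chicago is ranked above Boston on 20 ballots, Boston above Chicago on 43.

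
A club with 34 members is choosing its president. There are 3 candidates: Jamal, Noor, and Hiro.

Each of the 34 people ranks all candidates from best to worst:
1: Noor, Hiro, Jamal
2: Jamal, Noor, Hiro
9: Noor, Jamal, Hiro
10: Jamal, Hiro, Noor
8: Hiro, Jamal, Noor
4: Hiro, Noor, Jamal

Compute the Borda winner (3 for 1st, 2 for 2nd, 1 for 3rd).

Jamal

Jamal: 1×1 + 2×3 + 9×2 + 10×3 + 8×2 + 4×1 = 75
Noor: 1×3 + 2×2 + 9×3 + 10×1 + 8×1 + 4×2 = 60
Hiro: 1×2 + 2×1 + 9×1 + 10×2 + 8×3 + 4×3 = 69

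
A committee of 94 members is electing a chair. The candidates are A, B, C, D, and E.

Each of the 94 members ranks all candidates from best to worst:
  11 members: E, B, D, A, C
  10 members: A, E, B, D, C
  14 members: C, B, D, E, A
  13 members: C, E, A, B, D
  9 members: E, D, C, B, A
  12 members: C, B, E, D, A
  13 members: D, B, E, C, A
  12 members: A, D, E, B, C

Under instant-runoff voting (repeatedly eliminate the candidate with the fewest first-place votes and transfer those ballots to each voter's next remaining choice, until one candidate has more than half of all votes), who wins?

Round 1: A 22, B 0, C 39, D 13, E 20. B eliminated.
Round 2: A 22, C 39, D 13, E 20. D eliminated.
Round 3: A 22, C 39, E 33. A eliminated.
Round 4: C 39, E 55. E has a majority (≥48).

E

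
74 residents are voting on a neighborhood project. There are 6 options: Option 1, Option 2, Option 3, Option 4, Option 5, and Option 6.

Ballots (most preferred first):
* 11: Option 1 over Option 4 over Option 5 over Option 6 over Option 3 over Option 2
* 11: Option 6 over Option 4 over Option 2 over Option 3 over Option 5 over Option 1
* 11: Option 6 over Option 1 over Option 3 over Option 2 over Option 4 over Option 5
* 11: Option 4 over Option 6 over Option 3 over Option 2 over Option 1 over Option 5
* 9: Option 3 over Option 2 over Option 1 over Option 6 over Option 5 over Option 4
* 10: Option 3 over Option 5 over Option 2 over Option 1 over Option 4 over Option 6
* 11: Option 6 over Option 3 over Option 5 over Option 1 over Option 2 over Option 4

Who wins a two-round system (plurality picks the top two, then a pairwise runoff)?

Round 1 first-place votes: Option 1 11, Option 2 0, Option 3 19, Option 4 11, Option 5 0, Option 6 33. Option 6 and Option 3 advance.
Runoff: Option 6 is ranked above Option 3 on 55 ballots, Option 3 above Option 6 on 19.

Option 6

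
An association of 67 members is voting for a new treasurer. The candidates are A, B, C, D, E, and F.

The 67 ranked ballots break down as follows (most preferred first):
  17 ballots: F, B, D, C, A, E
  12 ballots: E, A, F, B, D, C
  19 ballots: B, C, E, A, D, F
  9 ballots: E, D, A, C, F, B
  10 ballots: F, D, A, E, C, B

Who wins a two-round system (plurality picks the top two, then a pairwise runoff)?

E

Round 1 first-place votes: A 0, B 19, C 0, D 0, E 21, F 27. F and E advance.
Runoff: F is ranked above E on 27 ballots, E above F on 40.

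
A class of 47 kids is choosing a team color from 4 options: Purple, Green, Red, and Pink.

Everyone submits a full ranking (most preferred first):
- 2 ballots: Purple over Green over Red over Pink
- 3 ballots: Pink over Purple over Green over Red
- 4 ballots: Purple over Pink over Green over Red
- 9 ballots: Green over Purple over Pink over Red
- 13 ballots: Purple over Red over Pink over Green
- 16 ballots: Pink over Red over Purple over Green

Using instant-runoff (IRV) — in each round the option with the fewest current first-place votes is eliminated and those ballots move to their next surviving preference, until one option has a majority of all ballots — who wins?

Purple

Round 1: Purple 19, Green 9, Red 0, Pink 19. Red eliminated.
Round 2: Purple 19, Green 9, Pink 19. Green eliminated.
Round 3: Purple 28, Pink 19. Purple has a majority (≥24).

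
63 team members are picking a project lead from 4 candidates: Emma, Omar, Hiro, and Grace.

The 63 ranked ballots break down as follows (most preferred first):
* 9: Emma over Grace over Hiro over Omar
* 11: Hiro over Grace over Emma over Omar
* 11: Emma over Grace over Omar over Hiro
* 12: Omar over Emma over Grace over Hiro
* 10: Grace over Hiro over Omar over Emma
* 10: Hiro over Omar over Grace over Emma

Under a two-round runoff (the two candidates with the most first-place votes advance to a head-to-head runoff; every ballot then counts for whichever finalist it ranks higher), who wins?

Round 1 first-place votes: Emma 20, Omar 12, Hiro 21, Grace 10. Hiro and Emma advance.
Runoff: Hiro is ranked above Emma on 31 ballots, Emma above Hiro on 32.

Emma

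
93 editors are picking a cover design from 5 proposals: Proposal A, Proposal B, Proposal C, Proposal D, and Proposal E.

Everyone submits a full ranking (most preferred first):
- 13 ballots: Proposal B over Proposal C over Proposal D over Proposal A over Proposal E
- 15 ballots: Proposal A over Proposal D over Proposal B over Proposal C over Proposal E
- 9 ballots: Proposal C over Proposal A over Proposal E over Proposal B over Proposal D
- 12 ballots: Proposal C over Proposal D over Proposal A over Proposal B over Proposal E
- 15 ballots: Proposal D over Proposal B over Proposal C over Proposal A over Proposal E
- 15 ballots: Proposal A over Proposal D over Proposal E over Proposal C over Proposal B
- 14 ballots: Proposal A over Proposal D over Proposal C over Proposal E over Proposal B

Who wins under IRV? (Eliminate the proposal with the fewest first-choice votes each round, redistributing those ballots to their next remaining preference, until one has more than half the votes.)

Proposal C

Round 1: Proposal A 44, Proposal B 13, Proposal C 21, Proposal D 15, Proposal E 0. Proposal E eliminated.
Round 2: Proposal A 44, Proposal B 13, Proposal C 21, Proposal D 15. Proposal B eliminated.
Round 3: Proposal A 44, Proposal C 34, Proposal D 15. Proposal D eliminated.
Round 4: Proposal A 44, Proposal C 49. Proposal C has a majority (≥47).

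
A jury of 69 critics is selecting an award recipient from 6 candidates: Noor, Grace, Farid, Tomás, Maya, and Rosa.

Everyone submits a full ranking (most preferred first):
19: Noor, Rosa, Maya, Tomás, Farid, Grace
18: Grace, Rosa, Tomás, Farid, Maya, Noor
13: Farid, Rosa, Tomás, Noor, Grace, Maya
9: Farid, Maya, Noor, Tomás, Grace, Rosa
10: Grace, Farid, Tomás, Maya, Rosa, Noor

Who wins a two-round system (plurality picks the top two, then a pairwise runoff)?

Round 1 first-place votes: Noor 19, Grace 28, Farid 22, Tomás 0, Maya 0, Rosa 0. Grace and Farid advance.
Runoff: Grace is ranked above Farid on 28 ballots, Farid above Grace on 41.

Farid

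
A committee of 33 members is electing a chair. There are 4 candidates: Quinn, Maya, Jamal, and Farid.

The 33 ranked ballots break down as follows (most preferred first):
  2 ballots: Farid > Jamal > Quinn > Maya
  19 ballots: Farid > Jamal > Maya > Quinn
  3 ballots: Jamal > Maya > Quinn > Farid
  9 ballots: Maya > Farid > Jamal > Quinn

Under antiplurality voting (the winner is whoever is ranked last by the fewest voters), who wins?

Last-place votes: Quinn 28, Maya 2, Jamal 0, Farid 3.

Jamal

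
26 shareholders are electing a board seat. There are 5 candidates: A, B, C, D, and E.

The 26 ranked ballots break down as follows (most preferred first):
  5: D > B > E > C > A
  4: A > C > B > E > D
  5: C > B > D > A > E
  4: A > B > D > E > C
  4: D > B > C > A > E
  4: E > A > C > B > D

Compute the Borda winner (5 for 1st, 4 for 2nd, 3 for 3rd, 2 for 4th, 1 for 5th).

A: 5×1 + 4×5 + 5×2 + 4×5 + 4×2 + 4×4 = 79
B: 5×4 + 4×3 + 5×4 + 4×4 + 4×4 + 4×2 = 92
C: 5×2 + 4×4 + 5×5 + 4×1 + 4×3 + 4×3 = 79
D: 5×5 + 4×1 + 5×3 + 4×3 + 4×5 + 4×1 = 80
E: 5×3 + 4×2 + 5×1 + 4×2 + 4×1 + 4×5 = 60

B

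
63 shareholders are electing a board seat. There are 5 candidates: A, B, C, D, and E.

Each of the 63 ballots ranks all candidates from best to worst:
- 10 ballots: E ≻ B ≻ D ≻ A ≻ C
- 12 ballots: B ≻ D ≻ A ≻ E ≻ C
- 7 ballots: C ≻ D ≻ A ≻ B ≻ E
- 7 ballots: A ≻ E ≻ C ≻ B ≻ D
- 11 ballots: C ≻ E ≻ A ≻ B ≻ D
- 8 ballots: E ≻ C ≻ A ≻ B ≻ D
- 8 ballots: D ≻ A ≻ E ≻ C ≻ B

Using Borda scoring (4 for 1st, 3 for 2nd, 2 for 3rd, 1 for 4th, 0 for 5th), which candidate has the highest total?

E

A: 10×1 + 12×2 + 7×2 + 7×4 + 11×2 + 8×2 + 8×3 = 138
B: 10×3 + 12×4 + 7×1 + 7×1 + 11×1 + 8×1 + 8×0 = 111
C: 10×0 + 12×0 + 7×4 + 7×2 + 11×4 + 8×3 + 8×1 = 118
D: 10×2 + 12×3 + 7×3 + 7×0 + 11×0 + 8×0 + 8×4 = 109
E: 10×4 + 12×1 + 7×0 + 7×3 + 11×3 + 8×4 + 8×2 = 154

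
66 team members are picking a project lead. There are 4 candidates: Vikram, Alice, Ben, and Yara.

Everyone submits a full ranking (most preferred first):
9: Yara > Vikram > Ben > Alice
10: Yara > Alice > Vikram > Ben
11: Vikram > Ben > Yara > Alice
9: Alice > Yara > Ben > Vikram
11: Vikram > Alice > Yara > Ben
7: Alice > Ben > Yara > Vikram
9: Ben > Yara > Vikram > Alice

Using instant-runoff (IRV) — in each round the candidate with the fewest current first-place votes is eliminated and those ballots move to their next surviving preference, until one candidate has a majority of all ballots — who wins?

Yara

Round 1: Vikram 22, Alice 16, Ben 9, Yara 19. Ben eliminated.
Round 2: Vikram 22, Alice 16, Yara 28. Alice eliminated.
Round 3: Vikram 22, Yara 44. Yara has a majority (≥34).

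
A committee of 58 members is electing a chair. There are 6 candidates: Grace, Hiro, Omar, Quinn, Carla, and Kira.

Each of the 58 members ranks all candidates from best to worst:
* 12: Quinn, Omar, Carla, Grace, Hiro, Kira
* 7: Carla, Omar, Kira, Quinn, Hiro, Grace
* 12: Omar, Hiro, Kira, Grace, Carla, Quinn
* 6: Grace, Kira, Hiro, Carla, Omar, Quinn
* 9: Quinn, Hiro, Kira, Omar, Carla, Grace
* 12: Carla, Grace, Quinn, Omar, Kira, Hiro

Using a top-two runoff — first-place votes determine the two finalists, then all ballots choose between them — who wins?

Carla

Round 1 first-place votes: Grace 6, Hiro 0, Omar 12, Quinn 21, Carla 19, Kira 0. Quinn and Carla advance.
Runoff: Quinn is ranked above Carla on 21 ballots, Carla above Quinn on 37.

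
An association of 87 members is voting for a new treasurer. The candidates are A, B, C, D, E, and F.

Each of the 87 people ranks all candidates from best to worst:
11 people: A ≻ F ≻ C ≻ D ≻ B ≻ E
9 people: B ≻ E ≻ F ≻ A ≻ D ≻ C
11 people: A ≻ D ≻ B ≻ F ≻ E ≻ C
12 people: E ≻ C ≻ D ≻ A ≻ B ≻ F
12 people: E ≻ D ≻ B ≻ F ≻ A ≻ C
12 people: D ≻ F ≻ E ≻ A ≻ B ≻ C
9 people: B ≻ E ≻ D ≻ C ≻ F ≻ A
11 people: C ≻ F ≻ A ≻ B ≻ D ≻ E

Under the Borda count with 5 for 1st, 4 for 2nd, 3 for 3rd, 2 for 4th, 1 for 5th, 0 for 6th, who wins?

A: 11×5 + 9×2 + 11×5 + 12×2 + 12×1 + 12×2 + 9×0 + 11×3 = 221
B: 11×1 + 9×5 + 11×3 + 12×1 + 12×3 + 12×1 + 9×5 + 11×2 = 216
C: 11×3 + 9×0 + 11×0 + 12×4 + 12×0 + 12×0 + 9×2 + 11×5 = 154
D: 11×2 + 9×1 + 11×4 + 12×3 + 12×4 + 12×5 + 9×3 + 11×1 = 257
E: 11×0 + 9×4 + 11×1 + 12×5 + 12×5 + 12×3 + 9×4 + 11×0 = 239
F: 11×4 + 9×3 + 11×2 + 12×0 + 12×2 + 12×4 + 9×1 + 11×4 = 218

D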